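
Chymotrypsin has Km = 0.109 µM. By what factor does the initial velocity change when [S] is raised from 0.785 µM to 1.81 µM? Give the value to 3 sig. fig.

1.07

The fractional saturations are [S]/(Km+[S]) = 0.785/0.8940 = 0.8781 and 1.81/1.919 = 0.9432.
v₂/v₁ is just their ratio: 0.9432/0.8781 = 1.07.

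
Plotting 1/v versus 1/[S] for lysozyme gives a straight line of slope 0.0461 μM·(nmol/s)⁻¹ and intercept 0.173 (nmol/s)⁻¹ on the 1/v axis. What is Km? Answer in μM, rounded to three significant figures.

0.266 μM

y-intercept = 1/Vmax ⇒ Vmax = 5.78 nmol/s; slope = Km/Vmax ⇒ Km = slope × Vmax.
Km = 0.0461 × 5.78 = 0.266 μM.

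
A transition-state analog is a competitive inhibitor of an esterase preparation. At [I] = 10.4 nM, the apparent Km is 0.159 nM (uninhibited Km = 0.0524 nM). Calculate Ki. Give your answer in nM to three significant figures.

Competitive: Km,app = α·Km with α = 1 + [I]/Ki.
α = Km,app/Km = 0.159/0.0524 = 3.034.
Ki = [I]/(α − 1) = 10.4/2.034 = 5.11 nM.

5.11 nM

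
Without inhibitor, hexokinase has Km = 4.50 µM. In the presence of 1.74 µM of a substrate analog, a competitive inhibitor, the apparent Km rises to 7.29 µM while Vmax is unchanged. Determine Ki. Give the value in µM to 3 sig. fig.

Competitive: Km,app = α·Km with α = 1 + [I]/Ki.
α = Km,app/Km = 7.29/4.50 = 1.620.
Since α = 1 + [I]/Ki, [I]/Ki = 1.620 − 1 = 0.6200 and Ki = 1.74/0.6200 = 2.81 µM.

2.81 µM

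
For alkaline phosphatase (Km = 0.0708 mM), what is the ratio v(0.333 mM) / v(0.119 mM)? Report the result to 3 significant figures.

1.32

Since Vmax cancels, v₂/v₁ = [S]₂(Km+[S]₁) / [S]₁(Km+[S]₂).
= 0.333×(0.0708+0.119) / (0.119×(0.0708+0.333)) = 0.06320/0.04805 = 1.32.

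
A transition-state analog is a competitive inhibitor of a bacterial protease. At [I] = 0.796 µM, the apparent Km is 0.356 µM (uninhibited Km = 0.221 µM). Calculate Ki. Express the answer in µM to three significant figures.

1.30 µM

Competitive: Km,app = α·Km with α = 1 + [I]/Ki.
α = Km,app/Km = 0.356/0.221 = 1.611.
Ki = [I]/(α − 1) = 0.796/0.6109 = 1.30 µM.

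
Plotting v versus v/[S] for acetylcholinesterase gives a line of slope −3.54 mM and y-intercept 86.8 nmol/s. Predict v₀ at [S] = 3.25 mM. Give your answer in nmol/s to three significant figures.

In the Eadie–Hofstee form v = Vmax − Km·(v/[S]), the slope is −Km and the intercept is Vmax, so Km = 3.54 mM and Vmax = 86.8 nmol/s.
v = 86.8 × 3.25/(3.54 + 3.25) = 41.5 nmol/s.

41.5 nmol/s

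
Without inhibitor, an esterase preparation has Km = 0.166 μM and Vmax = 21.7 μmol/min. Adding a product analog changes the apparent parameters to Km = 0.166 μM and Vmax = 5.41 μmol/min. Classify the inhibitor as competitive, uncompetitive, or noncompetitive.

Vmax decreases (21.7 → 5.41 μmol/min) while Km is unchanged — pure noncompetitive inhibition.

noncompetitive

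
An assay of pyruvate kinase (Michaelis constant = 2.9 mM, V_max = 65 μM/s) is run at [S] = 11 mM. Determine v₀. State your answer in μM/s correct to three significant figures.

v = Vmax·[S]/(Km + [S]) = 65 × 11 / (2.9 + 11)
  = 715.0 / 13.90 = 51.4 μM/s.

51.4 μM/s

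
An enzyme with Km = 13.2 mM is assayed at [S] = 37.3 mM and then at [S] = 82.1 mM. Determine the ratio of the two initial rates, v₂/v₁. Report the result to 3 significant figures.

1.17

The fractional saturations are [S]/(Km+[S]) = 37.3/50.50 = 0.7386 and 82.1/95.30 = 0.8615.
v₂/v₁ is just their ratio: 0.8615/0.7386 = 1.17.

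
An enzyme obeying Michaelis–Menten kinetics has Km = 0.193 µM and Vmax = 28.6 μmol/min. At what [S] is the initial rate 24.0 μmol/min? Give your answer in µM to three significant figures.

The required fractional saturation is v/Vmax = 24.0/28.6 = 0.8392.
Then [S]/(Km+[S]) = 0.8392 ⇒ [S] = 0.193 × 0.8392/(1 − 0.8392) = 1.01 µM.

1.01 µM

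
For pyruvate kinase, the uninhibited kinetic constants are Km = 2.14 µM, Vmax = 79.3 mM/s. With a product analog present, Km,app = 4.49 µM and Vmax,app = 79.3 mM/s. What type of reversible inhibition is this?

competitive

Km increases (2.14 → 4.49 µM) while Vmax is unchanged — the hallmark of competitive inhibition.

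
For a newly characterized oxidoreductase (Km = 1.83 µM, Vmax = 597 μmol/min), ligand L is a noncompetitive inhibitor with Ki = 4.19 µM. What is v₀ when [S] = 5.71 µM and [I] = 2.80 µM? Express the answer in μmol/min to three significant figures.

With α = 1 + [I]/Ki = 1 + 2.80/4.19 = 1.668, the noncompetitive rate law is v = (Vmax/α)·[S] / (Km + [S]).
v = (597/1.668)×5.71 / (1.83 + 5.71) = 2043/7.540 = 271 μmol/min.

271 μmol/min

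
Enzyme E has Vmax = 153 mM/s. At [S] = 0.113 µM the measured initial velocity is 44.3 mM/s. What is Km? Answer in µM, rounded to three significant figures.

0.277 µM

From v = Vmax[S]/(Km+[S]), Km = [S](Vmax − v)/v.
Km = 0.113 × (153 − 44.3) / 44.3 = 12.28/44.3 = 0.277 µM.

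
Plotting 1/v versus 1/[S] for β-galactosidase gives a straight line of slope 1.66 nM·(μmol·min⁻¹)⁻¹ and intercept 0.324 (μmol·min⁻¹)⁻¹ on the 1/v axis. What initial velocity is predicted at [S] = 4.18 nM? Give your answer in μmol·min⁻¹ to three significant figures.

The y-intercept is 1/Vmax, so Vmax = 1/0.324 = 3.09 μmol·min⁻¹.
The slope is Km/Vmax, so Km = 1.66 × 3.09 = 5.12 nM.
Then v = 3.09 × 4.18/(5.12 + 4.18) = 1.39 μmol·min⁻¹.

1.39 μmol·min⁻¹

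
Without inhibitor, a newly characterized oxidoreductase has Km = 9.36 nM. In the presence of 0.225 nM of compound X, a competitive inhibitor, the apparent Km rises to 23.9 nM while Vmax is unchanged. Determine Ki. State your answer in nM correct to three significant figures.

0.145 nM

Competitive: Km,app = α·Km with α = 1 + [I]/Ki.
α = Km,app/Km = 23.9/9.36 = 2.553.
Ki = [I]/(α − 1) = 0.225/1.553 = 0.145 nM.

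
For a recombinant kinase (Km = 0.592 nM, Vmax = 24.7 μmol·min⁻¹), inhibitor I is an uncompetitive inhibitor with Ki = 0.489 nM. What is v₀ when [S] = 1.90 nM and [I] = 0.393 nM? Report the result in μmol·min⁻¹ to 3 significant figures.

α = 1 + [I]/Ki = 1 + 0.393/0.489 = 1.804.
For an uncompetitive inhibitor, both parameters are divided by α, giving Vmax/α and Km/α: Km,app = 0.328 nM, Vmax,app = 13.7 μmol·min⁻¹.
v = Vmax,app·[S]/(Km,app + [S]) = 13.7 × 1.90/(0.328 + 1.90) = 11.7 μmol·min⁻¹.

11.7 μmol·min⁻¹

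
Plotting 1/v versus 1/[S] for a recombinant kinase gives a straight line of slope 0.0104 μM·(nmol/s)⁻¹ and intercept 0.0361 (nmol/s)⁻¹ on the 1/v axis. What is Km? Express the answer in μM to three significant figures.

0.288 μM

y-intercept = 1/Vmax ⇒ Vmax = 27.7 nmol/s; slope = Km/Vmax ⇒ Km = slope × Vmax.
Km = 0.0104 × 27.7 = 0.288 μM.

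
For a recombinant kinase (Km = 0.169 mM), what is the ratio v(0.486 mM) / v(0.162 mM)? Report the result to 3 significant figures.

1.52

Since Vmax cancels, v₂/v₁ = [S]₂(Km+[S]₁) / [S]₁(Km+[S]₂).
= 0.486×(0.169+0.162) / (0.162×(0.169+0.486)) = 0.1609/0.1061 = 1.52.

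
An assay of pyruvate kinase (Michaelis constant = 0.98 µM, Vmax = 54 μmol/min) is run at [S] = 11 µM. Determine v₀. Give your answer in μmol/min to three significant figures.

[S]/(Km+[S]) = 11/11.98 = 0.9182, the fractional saturation.
v = 0.9182 × Vmax = 0.9182 × 54 = 49.6 μmol/min.

49.6 μmol/min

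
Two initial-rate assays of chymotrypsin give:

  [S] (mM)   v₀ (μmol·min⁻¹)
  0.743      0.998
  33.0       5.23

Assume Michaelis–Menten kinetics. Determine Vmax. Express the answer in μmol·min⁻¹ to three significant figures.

5.80 μmol·min⁻¹

From v = Vmax[S]/(Km+[S]), each point gives Vmax = v(Km+[S])/[S].
Equating: 0.998(Km+0.743)/0.743 = 5.23(Km+33.0)/33.0.
1.343·Km + 0.998 = 0.1585·Km + 5.23, so (1.343 − 0.1585)·Km = 5.23 − 0.998.
Km = 4.232/1.185 = 3.57 mM; then Vmax = 0.998(3.57+0.743)/0.743 = 5.80 μmol·min⁻¹.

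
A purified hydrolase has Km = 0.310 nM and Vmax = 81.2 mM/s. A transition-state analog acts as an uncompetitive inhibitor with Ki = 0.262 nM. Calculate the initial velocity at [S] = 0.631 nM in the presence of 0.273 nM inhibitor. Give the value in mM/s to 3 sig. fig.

With α = 1 + [I]/Ki = 1 + 0.273/0.262 = 2.042, the uncompetitive rate law is v = (Vmax/α)·[S] / (Km/α + [S]).
v = (81.2/2.042)×0.631 / (0.310/2.042 + 0.631) = 25.09/0.7828 = 32.1 mM/s.

32.1 mM/s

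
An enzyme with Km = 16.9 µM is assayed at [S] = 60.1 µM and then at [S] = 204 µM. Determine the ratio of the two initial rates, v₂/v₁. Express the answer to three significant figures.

The fractional saturations are [S]/(Km+[S]) = 60.1/77.00 = 0.7805 and 204/220.9 = 0.9235.
v₂/v₁ is just their ratio: 0.9235/0.7805 = 1.18.

1.18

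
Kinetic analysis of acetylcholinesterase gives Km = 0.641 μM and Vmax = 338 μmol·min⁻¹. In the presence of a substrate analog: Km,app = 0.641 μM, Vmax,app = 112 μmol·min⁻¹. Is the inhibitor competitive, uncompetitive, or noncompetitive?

noncompetitive

Vmax decreases (338 → 112 μmol·min⁻¹) while Km is unchanged — pure noncompetitive inhibition.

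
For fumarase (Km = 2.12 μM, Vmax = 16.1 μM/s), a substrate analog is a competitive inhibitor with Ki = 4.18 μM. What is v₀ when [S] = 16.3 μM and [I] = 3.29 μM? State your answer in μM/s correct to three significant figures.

α = 1 + [I]/Ki = 1 + 3.29/4.18 = 1.787.
For a competitive inhibitor, Vmax is unchanged and the apparent Km becomes α·Km: Km,app = 3.79 μM, Vmax,app = 16.1 μM/s.
v = Vmax,app·[S]/(Km,app + [S]) = 16.1 × 16.3/(3.79 + 16.3) = 13.1 μM/s.

13.1 μM/s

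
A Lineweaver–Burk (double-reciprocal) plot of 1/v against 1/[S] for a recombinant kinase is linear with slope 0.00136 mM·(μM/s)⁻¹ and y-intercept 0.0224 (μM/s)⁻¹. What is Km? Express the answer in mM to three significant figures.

y-intercept = 1/Vmax ⇒ Vmax = 44.6 μM/s; slope = Km/Vmax ⇒ Km = slope × Vmax.
Km = 0.00136 × 44.6 = 0.0607 mM.

0.0607 mM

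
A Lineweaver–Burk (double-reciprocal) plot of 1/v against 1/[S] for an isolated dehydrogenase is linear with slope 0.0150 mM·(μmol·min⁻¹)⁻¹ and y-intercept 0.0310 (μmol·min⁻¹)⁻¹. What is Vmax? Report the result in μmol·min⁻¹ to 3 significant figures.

The y-intercept of a Lineweaver–Burk plot equals 1/Vmax, so Vmax = 1/0.0310 = 32.3 μmol·min⁻¹.

32.3 μmol·min⁻¹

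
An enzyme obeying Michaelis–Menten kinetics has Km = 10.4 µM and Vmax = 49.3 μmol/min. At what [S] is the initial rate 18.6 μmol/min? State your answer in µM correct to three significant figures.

6.30 µM

Rearranging v = Vmax[S]/(Km+[S]) gives [S] = Km·v/(Vmax − v).
[S] = 10.4 × 18.6 / (49.3 − 18.6) = 193.4/30.70 = 6.30 µM.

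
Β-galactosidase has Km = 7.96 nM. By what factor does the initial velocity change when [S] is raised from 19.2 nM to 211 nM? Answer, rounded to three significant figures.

1.36

Since Vmax cancels, v₂/v₁ = [S]₂(Km+[S]₁) / [S]₁(Km+[S]₂).
= 211×(7.96+19.2) / (19.2×(7.96+211)) = 5731/4204 = 1.36.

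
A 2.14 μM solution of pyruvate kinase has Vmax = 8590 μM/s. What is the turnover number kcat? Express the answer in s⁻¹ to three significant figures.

kcat = Vmax/[E]total = 8590 μM/s / 2.14 μM = 4010 s⁻¹.

4010 s⁻¹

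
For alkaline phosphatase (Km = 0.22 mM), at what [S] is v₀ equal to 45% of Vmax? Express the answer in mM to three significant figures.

v/Vmax = [S]/(Km+[S]) = 0.45, so [S] = Km·0.45/(1 − 0.45) = 0.22 × 0.8182.
[S] = 0.180 mM.

0.180 mM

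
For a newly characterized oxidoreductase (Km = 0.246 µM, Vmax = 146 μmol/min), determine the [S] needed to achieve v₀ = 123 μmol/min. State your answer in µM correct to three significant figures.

Rearranging v = Vmax[S]/(Km+[S]) gives [S] = Km·v/(Vmax − v).
[S] = 0.246 × 123 / (146 − 123) = 30.26/23.00 = 1.32 µM.

1.32 µM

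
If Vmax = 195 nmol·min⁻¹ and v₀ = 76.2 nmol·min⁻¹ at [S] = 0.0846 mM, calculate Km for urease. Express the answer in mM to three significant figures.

From v = Vmax[S]/(Km+[S]), Km = [S](Vmax − v)/v.
Km = 0.0846 × (195 − 76.2) / 76.2 = 10.05/76.2 = 0.132 mM.

0.132 mM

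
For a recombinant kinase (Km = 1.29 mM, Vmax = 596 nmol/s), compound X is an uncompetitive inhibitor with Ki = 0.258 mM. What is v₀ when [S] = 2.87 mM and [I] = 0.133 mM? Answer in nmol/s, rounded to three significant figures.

With α = 1 + [I]/Ki = 1 + 0.133/0.258 = 1.516, the uncompetitive rate law is v = (Vmax/α)·[S] / (Km/α + [S]).
v = (596/1.516)×2.87 / (1.29/1.516 + 2.87) = 1129/3.721 = 303 nmol/s.

303 nmol/s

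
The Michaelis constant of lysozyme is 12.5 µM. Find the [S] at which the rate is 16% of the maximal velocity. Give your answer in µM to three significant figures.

v/Vmax = [S]/(Km+[S]) = 0.16, so [S] = Km·0.16/(1 − 0.16) = 12.5 × 0.1905.
[S] = 2.38 µM.

2.38 µM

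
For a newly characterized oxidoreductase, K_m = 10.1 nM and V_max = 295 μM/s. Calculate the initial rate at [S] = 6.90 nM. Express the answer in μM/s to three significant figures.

120 μM/s

v = Vmax·[S]/(Km + [S]) = 295 × 6.90 / (10.1 + 6.90)
  = 2036 / 17.00 = 120 μM/s.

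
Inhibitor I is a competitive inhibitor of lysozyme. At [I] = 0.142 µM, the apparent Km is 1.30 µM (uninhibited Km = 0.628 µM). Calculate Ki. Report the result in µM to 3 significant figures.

Competitive: Km,app = α·Km with α = 1 + [I]/Ki.
α = Km,app/Km = 1.30/0.628 = 2.070.
Ki = [I]/(α − 1) = 0.142/1.070 = 0.133 µM.

0.133 µM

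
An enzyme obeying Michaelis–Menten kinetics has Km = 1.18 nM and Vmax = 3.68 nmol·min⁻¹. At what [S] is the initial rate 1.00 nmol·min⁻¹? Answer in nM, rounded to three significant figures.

The required fractional saturation is v/Vmax = 1.00/3.68 = 0.2717.
Then [S]/(Km+[S]) = 0.2717 ⇒ [S] = 1.18 × 0.2717/(1 − 0.2717) = 0.440 nM.

0.440 nM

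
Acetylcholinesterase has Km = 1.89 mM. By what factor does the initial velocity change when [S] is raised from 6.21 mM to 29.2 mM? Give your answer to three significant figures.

1.23

The fractional saturations are [S]/(Km+[S]) = 6.21/8.100 = 0.7667 and 29.2/31.09 = 0.9392.
v₂/v₁ is just their ratio: 0.9392/0.7667 = 1.23.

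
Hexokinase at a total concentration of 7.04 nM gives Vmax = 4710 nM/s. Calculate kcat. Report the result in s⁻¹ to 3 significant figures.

kcat = Vmax/[E]total = 4710 nM/s / 7.04 nM = 669 s⁻¹.

669 s⁻¹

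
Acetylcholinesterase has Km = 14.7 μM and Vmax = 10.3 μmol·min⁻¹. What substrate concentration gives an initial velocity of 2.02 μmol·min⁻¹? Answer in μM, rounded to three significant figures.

Rearranging v = Vmax[S]/(Km+[S]) gives [S] = Km·v/(Vmax − v).
[S] = 14.7 × 2.02 / (10.3 − 2.02) = 29.69/8.280 = 3.59 μM.

3.59 μM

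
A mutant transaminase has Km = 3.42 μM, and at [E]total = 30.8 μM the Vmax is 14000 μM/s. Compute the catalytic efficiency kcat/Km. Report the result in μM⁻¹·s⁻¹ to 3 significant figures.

kcat = Vmax/[E]total = 14000/30.8 = 455 s⁻¹.
kcat/Km = 455/3.42 = 133 μM⁻¹·s⁻¹.

133 μM⁻¹·s⁻¹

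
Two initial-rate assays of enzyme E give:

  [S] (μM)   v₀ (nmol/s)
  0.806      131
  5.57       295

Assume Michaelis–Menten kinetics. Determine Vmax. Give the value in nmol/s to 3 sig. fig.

374 nmol/s

From v = Vmax[S]/(Km+[S]), each point gives Vmax = v(Km+[S])/[S].
Equating: 131(Km+0.806)/0.806 = 295(Km+5.57)/5.57.
162.5·Km + 131 = 52.96·Km + 295, so (162.5 − 52.96)·Km = 295 − 131.
Km = 164.0/109.6 = 1.50 μM; then Vmax = 131(1.50+0.806)/0.806 = 374 nmol/s.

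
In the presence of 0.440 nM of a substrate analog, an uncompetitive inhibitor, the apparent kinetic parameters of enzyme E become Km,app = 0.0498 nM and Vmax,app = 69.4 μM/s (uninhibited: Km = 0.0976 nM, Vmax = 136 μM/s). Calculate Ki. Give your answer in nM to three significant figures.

Uncompetitive: Vmax,app = Vmax/α (and Km,app = Km/α) with α = 1 + [I]/Ki.
α = Vmax/Vmax,app = 136/69.4 = 1.960.
Since α = 1 + [I]/Ki, [I]/Ki = 1.960 − 1 = 0.9597 and Ki = 0.440/0.9597 = 0.458 nM.

0.458 nM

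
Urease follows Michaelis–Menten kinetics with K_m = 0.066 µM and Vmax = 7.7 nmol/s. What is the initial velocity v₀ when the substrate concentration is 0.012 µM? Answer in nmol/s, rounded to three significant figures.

1.18 nmol/s

v = Vmax·[S]/(Km + [S]) = 7.7 × 0.012 / (0.066 + 0.012)
  = 0.09240 / 0.07800 = 1.18 nmol/s.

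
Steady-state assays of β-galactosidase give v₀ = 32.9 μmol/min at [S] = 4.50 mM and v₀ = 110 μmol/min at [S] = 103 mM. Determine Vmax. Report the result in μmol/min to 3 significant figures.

123 μmol/min

In reciprocal form, 1/v = (Km/Vmax)·(1/[S]) + 1/Vmax. The two points give (1/[S], 1/v) = (0.2222, 0.03040) and (0.009709, 0.009091).
Slope = (0.03040 − 0.009091)/(0.2222 − 0.009709) = 0.1002; intercept = 0.03040 − 0.1002×0.2222 = 0.008118.
Vmax = 1/intercept = 123 μmol/min; Km = slope × Vmax = 0.1002 × 123 = 12.3 mM.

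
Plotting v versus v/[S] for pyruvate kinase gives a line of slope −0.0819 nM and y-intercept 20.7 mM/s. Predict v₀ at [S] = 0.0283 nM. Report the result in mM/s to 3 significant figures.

In the Eadie–Hofstee form v = Vmax − Km·(v/[S]), the slope is −Km and the intercept is Vmax, so Km = 0.0819 nM and Vmax = 20.7 mM/s.
v = 20.7 × 0.0283/(0.0819 + 0.0283) = 5.32 mM/s.

5.32 mM/s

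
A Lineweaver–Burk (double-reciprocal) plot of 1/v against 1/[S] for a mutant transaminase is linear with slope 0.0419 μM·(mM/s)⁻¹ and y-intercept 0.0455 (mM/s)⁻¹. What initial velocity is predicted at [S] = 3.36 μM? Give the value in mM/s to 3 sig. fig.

The y-intercept is 1/Vmax, so Vmax = 1/0.0455 = 22.0 mM/s.
The slope is Km/Vmax, so Km = 0.0419 × 22.0 = 0.921 μM.
Then v = 22.0 × 3.36/(0.921 + 3.36) = 17.3 mM/s.

17.3 mM/s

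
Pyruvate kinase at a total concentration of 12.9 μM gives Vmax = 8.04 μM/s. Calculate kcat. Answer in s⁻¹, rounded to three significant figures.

kcat = Vmax/[E]total = 8.04 μM/s / 12.9 μM = 0.623 s⁻¹.

0.623 s⁻¹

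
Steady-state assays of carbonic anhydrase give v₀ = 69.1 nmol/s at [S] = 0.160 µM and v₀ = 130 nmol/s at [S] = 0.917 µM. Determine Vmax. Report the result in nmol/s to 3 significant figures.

160 nmol/s

From v = Vmax[S]/(Km+[S]), each point gives Vmax = v(Km+[S])/[S].
Equating: 69.1(Km+0.160)/0.160 = 130(Km+0.917)/0.917.
431.9·Km + 69.1 = 141.8·Km + 130, so (431.9 − 141.8)·Km = 130 − 69.1.
Km = 60.90/290.1 = 0.210 µM; then Vmax = 69.1(0.210+0.160)/0.160 = 160 nmol/s.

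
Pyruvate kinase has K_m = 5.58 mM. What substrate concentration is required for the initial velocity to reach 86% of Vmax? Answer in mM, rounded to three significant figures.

34.3 mM

v/Vmax = [S]/(Km+[S]) = 0.86, so [S] = Km·0.86/(1 − 0.86) = 5.58 × 6.143.
[S] = 34.3 mM.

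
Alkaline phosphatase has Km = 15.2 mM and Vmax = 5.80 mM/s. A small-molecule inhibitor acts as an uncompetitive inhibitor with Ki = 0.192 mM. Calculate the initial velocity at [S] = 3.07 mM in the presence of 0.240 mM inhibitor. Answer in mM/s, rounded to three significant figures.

0.805 mM/s

α = 1 + [I]/Ki = 1 + 0.240/0.192 = 2.250.
For an uncompetitive inhibitor, both parameters are divided by α, giving Vmax/α and Km/α: Km,app = 6.76 mM, Vmax,app = 2.58 mM/s.
v = Vmax,app·[S]/(Km,app + [S]) = 2.58 × 3.07/(6.76 + 3.07) = 0.805 mM/s.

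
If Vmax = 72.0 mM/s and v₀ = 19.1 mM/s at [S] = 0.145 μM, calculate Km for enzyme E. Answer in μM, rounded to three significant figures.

From v = Vmax[S]/(Km+[S]), Km = [S](Vmax − v)/v.
Km = 0.145 × (72.0 − 19.1) / 19.1 = 7.670/19.1 = 0.402 μM.

0.402 μM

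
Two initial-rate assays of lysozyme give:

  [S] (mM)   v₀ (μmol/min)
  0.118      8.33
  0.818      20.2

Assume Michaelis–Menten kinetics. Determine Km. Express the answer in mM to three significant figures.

0.259 mM

In reciprocal form, 1/v = (Km/Vmax)·(1/[S]) + 1/Vmax. The two points give (1/[S], 1/v) = (8.475, 0.1200) and (1.222, 0.04950).
Slope = (0.1200 − 0.04950)/(8.475 − 1.222) = 0.009727; intercept = 0.1200 − 0.009727×8.475 = 0.03761.
Vmax = 1/intercept = 26.6 μmol/min; Km = slope × Vmax = 0.009727 × 26.6 = 0.259 mM.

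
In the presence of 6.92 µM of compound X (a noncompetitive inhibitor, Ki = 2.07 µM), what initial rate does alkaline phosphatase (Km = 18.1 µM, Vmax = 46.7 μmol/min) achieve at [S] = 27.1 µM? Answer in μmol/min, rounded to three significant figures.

6.45 μmol/min

With α = 1 + [I]/Ki = 1 + 6.92/2.07 = 4.343, the noncompetitive rate law is v = (Vmax/α)·[S] / (Km + [S]).
v = (46.7/4.343)×27.1 / (18.1 + 27.1) = 291.4/45.20 = 6.45 μmol/min.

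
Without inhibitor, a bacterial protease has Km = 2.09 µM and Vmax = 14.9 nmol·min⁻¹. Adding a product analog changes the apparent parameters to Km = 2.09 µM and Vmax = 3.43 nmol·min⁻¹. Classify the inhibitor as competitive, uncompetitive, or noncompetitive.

Vmax decreases (14.9 → 3.43 nmol·min⁻¹) while Km is unchanged — pure noncompetitive inhibition.

noncompetitive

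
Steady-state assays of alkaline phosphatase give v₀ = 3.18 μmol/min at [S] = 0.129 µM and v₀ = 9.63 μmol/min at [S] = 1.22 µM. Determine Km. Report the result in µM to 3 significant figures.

0.385 µM

From v = Vmax[S]/(Km+[S]), each point gives Vmax = v(Km+[S])/[S].
Equating: 3.18(Km+0.129)/0.129 = 9.63(Km+1.22)/1.22.
24.65·Km + 3.18 = 7.893·Km + 9.63, so (24.65 − 7.893)·Km = 9.63 − 3.18.
Km = 6.450/16.76 = 0.385 µM; then Vmax = 3.18(0.385+0.129)/0.129 = 12.7 μmol/min.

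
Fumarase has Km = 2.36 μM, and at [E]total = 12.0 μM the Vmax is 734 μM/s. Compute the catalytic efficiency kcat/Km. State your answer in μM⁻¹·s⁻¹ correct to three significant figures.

25.9 μM⁻¹·s⁻¹

kcat = Vmax/[E]total = 734/12.0 = 61.2 s⁻¹.
kcat/Km = 61.2/2.36 = 25.9 μM⁻¹·s⁻¹.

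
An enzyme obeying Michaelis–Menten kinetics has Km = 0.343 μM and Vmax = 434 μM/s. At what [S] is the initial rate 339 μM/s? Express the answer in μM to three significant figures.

1.22 μM

The required fractional saturation is v/Vmax = 339/434 = 0.7811.
Then [S]/(Km+[S]) = 0.7811 ⇒ [S] = 0.343 × 0.7811/(1 − 0.7811) = 1.22 μM.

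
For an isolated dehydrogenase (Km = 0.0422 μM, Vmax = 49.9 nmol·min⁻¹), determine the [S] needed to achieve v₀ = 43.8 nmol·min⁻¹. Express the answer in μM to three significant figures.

The required fractional saturation is v/Vmax = 43.8/49.9 = 0.8778.
Then [S]/(Km+[S]) = 0.8778 ⇒ [S] = 0.0422 × 0.8778/(1 − 0.8778) = 0.303 μM.

0.303 μM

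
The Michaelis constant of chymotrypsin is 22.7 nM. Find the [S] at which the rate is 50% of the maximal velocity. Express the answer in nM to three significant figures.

22.7 nM

v/Vmax = [S]/(Km+[S]) = 0.5, so [S] = Km·0.5/(1 − 0.5) = 22.7 × 1.000.
[S] = 22.7 nM.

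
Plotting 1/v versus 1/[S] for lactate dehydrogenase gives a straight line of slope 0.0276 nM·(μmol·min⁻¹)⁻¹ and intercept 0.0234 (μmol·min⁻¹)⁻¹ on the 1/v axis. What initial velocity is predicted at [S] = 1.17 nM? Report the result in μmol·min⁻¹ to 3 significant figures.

The y-intercept is 1/Vmax, so Vmax = 1/0.0234 = 42.7 μmol·min⁻¹.
The slope is Km/Vmax, so Km = 0.0276 × 42.7 = 1.18 nM.
Then v = 42.7 × 1.17/(1.18 + 1.17) = 21.3 μmol·min⁻¹.

21.3 μmol·min⁻¹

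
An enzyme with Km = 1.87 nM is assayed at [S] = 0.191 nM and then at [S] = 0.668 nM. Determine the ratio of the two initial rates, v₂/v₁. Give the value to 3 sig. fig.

2.84

The fractional saturations are [S]/(Km+[S]) = 0.191/2.061 = 0.09267 and 0.668/2.538 = 0.2632.
v₂/v₁ is just their ratio: 0.2632/0.09267 = 2.84.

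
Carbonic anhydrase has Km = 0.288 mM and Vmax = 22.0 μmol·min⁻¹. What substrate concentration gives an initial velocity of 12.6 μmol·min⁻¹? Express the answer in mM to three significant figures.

The required fractional saturation is v/Vmax = 12.6/22.0 = 0.5727.
Then [S]/(Km+[S]) = 0.5727 ⇒ [S] = 0.288 × 0.5727/(1 − 0.5727) = 0.386 mM.

0.386 mM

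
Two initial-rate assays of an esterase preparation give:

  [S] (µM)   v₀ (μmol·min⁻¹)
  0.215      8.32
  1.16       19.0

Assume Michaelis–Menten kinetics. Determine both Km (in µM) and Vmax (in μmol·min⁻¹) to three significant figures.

In reciprocal form, 1/v = (Km/Vmax)·(1/[S]) + 1/Vmax. The two points give (1/[S], 1/v) = (4.651, 0.1202) and (0.8621, 0.05263).
Slope = (0.1202 − 0.05263)/(4.651 − 0.8621) = 0.01783; intercept = 0.1202 − 0.01783×4.651 = 0.03726.
Vmax = 1/intercept = 26.8 μmol·min⁻¹; Km = slope × Vmax = 0.01783 × 26.8 = 0.479 µM.

Km = 0.479 µM; Vmax = 26.8 μmol·min⁻¹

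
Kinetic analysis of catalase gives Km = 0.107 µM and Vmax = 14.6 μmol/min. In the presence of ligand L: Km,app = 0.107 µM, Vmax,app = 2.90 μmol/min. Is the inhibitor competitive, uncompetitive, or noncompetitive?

noncompetitive

Vmax decreases (14.6 → 2.90 μmol/min) while Km is unchanged — pure noncompetitive inhibition.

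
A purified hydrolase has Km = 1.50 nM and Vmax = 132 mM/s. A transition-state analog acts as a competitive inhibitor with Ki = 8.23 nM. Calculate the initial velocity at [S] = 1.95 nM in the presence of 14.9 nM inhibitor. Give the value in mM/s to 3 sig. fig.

41.7 mM/s

With α = 1 + [I]/Ki = 1 + 14.9/8.23 = 2.810, the competitive rate law is v = Vmax[S] / (αKm + [S]).
v = 132×1.95 / (2.810×1.50 + 1.95) = 257.4/6.166 = 41.7 mM/s.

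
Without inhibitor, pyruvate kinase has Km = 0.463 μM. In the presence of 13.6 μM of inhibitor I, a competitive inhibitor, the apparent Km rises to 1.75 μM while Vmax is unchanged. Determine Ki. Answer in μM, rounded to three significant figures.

4.89 μM

Competitive: Km,app = α·Km with α = 1 + [I]/Ki.
α = Km,app/Km = 1.75/0.463 = 3.780.
Ki = [I]/(α − 1) = 13.6/2.780 = 4.89 μM.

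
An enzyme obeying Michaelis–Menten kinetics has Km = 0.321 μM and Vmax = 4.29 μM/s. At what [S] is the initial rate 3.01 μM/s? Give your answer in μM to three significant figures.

0.755 μM

The required fractional saturation is v/Vmax = 3.01/4.29 = 0.7016.
Then [S]/(Km+[S]) = 0.7016 ⇒ [S] = 0.321 × 0.7016/(1 − 0.7016) = 0.755 μM.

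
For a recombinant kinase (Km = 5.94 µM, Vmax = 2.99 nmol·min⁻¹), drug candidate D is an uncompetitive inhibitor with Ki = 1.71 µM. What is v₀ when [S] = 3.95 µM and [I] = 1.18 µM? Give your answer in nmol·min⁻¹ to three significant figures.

0.936 nmol·min⁻¹

With α = 1 + [I]/Ki = 1 + 1.18/1.71 = 1.690, the uncompetitive rate law is v = (Vmax/α)·[S] / (Km/α + [S]).
v = (2.99/1.690)×3.95 / (5.94/1.690 + 3.95) = 6.988/7.465 = 0.936 nmol·min⁻¹.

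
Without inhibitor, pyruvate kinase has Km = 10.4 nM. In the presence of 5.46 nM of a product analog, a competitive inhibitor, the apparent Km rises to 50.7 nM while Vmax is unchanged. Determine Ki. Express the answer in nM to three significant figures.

1.41 nM

Competitive: Km,app = α·Km with α = 1 + [I]/Ki.
α = Km,app/Km = 50.7/10.4 = 4.875.
Since α = 1 + [I]/Ki, [I]/Ki = 4.875 − 1 = 3.875 and Ki = 5.46/3.875 = 1.41 nM.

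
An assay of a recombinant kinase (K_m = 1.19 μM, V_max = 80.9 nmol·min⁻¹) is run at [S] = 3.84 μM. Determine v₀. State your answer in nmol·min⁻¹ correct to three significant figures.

v = Vmax·[S]/(Km + [S]) = 80.9 × 3.84 / (1.19 + 3.84)
  = 310.7 / 5.030 = 61.8 nmol·min⁻¹.

61.8 nmol·min⁻¹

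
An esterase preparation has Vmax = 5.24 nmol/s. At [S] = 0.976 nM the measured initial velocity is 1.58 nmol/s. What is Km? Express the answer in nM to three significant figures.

2.26 nM

From v = Vmax[S]/(Km+[S]), Km = [S](Vmax − v)/v.
Km = 0.976 × (5.24 − 1.58) / 1.58 = 3.572/1.58 = 2.26 nM.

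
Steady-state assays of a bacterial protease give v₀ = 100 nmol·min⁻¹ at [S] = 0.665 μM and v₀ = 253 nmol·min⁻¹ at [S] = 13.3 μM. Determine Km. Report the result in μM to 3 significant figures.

1.16 μM

In reciprocal form, 1/v = (Km/Vmax)·(1/[S]) + 1/Vmax. The two points give (1/[S], 1/v) = (1.504, 0.01000) and (0.07519, 0.003953).
Slope = (0.01000 − 0.003953)/(1.504 − 0.07519) = 0.004233; intercept = 0.01000 − 0.004233×1.504 = 0.003634.
Vmax = 1/intercept = 275 nmol·min⁻¹; Km = slope × Vmax = 0.004233 × 275 = 1.16 μM.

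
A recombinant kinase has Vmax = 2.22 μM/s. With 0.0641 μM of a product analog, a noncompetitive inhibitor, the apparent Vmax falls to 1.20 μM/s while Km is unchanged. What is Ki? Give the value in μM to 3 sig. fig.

0.0754 μM

Noncompetitive: Vmax,app = Vmax/α with α = 1 + [I]/Ki.
α = Vmax/Vmax,app = 2.22/1.20 = 1.850.
Ki = [I]/(α − 1) = 0.0641/0.8500 = 0.0754 μM.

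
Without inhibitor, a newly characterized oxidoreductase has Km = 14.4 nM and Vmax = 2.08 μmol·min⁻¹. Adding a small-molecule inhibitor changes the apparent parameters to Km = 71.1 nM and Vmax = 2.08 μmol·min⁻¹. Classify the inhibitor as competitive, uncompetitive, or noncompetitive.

Km increases (14.4 → 71.1 nM) while Vmax is unchanged — the hallmark of competitive inhibition.

competitive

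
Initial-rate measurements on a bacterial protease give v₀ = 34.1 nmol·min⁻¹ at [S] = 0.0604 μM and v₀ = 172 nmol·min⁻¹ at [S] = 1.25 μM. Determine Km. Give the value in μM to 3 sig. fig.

In reciprocal form, 1/v = (Km/Vmax)·(1/[S]) + 1/Vmax. The two points give (1/[S], 1/v) = (16.56, 0.02933) and (0.8000, 0.005814).
Slope = (0.02933 − 0.005814)/(16.56 − 0.8000) = 0.001492; intercept = 0.02933 − 0.001492×16.56 = 0.004620.
Vmax = 1/intercept = 216 nmol·min⁻¹; Km = slope × Vmax = 0.001492 × 216 = 0.323 μM.

0.323 μM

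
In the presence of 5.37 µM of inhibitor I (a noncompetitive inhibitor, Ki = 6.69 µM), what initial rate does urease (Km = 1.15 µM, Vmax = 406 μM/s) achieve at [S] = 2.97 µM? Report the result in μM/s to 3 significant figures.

162 μM/s

α = 1 + [I]/Ki = 1 + 5.37/6.69 = 1.803.
For a noncompetitive inhibitor, Vmax is reduced to Vmax/α while Km is unchanged: Km,app = 1.15 µM, Vmax,app = 225 μM/s.
v = Vmax,app·[S]/(Km,app + [S]) = 225 × 2.97/(1.15 + 2.97) = 162 μM/s.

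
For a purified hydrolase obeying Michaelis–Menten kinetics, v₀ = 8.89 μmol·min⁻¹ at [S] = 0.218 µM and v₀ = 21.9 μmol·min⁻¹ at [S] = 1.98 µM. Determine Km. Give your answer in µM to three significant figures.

In reciprocal form, 1/v = (Km/Vmax)·(1/[S]) + 1/Vmax. The two points give (1/[S], 1/v) = (4.587, 0.1125) and (0.5051, 0.04566).
Slope = (0.1125 − 0.04566)/(4.587 − 0.5051) = 0.01637; intercept = 0.1125 − 0.01637×4.587 = 0.03739.
Vmax = 1/intercept = 26.7 μmol·min⁻¹; Km = slope × Vmax = 0.01637 × 26.7 = 0.438 µM.

0.438 µM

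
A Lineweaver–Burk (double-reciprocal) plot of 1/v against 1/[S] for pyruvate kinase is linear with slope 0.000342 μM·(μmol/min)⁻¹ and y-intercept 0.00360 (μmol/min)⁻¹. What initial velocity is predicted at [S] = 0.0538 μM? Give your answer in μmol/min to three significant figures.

100 μmol/min

The y-intercept is 1/Vmax, so Vmax = 1/0.00360 = 278 μmol/min.
The slope is Km/Vmax, so Km = 0.000342 × 278 = 0.0950 μM.
Then v = 278 × 0.0538/(0.0950 + 0.0538) = 100 μmol/min.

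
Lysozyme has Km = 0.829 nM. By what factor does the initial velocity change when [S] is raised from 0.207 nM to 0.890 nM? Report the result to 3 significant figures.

Since Vmax cancels, v₂/v₁ = [S]₂(Km+[S]₁) / [S]₁(Km+[S]₂).
= 0.890×(0.829+0.207) / (0.207×(0.829+0.890)) = 0.9220/0.3558 = 2.59.

2.59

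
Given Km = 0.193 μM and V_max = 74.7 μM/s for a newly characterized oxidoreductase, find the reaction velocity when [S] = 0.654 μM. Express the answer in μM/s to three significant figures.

v = Vmax·[S]/(Km + [S]) = 74.7 × 0.654 / (0.193 + 0.654)
  = 48.85 / 0.8470 = 57.7 μM/s.

57.7 μM/s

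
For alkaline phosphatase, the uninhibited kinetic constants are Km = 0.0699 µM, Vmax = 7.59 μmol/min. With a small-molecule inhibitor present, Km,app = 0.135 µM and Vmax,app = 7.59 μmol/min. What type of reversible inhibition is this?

competitive

Km increases (0.0699 → 0.135 µM) while Vmax is unchanged — the hallmark of competitive inhibition.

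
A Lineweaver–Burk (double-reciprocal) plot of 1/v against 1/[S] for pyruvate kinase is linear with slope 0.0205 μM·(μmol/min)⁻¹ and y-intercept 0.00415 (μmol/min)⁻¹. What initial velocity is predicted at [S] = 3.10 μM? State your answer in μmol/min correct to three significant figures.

92.9 μmol/min

The y-intercept is 1/Vmax, so Vmax = 1/0.00415 = 241 μmol/min.
The slope is Km/Vmax, so Km = 0.0205 × 241 = 4.94 μM.
Then v = 241 × 3.10/(4.94 + 3.10) = 92.9 μmol/min.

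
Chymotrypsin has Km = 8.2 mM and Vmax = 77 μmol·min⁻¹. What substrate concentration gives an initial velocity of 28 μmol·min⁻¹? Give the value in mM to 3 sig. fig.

4.69 mM

The required fractional saturation is v/Vmax = 28/77 = 0.3636.
Then [S]/(Km+[S]) = 0.3636 ⇒ [S] = 8.2 × 0.3636/(1 − 0.3636) = 4.69 mM.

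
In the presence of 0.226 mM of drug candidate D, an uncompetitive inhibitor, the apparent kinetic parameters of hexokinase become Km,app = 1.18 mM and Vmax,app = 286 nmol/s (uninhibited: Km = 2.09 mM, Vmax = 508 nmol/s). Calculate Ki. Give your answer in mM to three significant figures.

Uncompetitive: Vmax,app = Vmax/α (and Km,app = Km/α) with α = 1 + [I]/Ki.
α = Vmax/Vmax,app = 508/286 = 1.776.
Since α = 1 + [I]/Ki, [I]/Ki = 1.776 − 1 = 0.7762 and Ki = 0.226/0.7762 = 0.291 mM.

0.291 mM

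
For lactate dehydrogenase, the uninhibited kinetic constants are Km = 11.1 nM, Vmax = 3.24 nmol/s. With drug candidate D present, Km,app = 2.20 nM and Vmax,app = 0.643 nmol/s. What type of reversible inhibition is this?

Both Km and Vmax decrease by the same factor (~5.04-fold) — characteristic of uncompetitive inhibition.

uncompetitive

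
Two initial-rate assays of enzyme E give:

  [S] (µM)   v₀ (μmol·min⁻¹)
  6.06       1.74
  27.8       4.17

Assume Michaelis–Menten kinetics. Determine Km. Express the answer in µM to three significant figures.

17.7 µM

In reciprocal form, 1/v = (Km/Vmax)·(1/[S]) + 1/Vmax. The two points give (1/[S], 1/v) = (0.1650, 0.5747) and (0.03597, 0.2398).
Slope = (0.5747 − 0.2398)/(0.1650 − 0.03597) = 2.595; intercept = 0.5747 − 2.595×0.1650 = 0.1465.
Vmax = 1/intercept = 6.83 μmol·min⁻¹; Km = slope × Vmax = 2.595 × 6.83 = 17.7 µM.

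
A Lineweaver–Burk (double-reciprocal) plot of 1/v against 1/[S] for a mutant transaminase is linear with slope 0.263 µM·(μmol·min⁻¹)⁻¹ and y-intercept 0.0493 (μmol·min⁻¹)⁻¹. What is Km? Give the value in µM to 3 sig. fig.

y-intercept = 1/Vmax ⇒ Vmax = 20.3 μmol·min⁻¹; slope = Km/Vmax ⇒ Km = slope × Vmax.
Km = 0.263 × 20.3 = 5.33 µM.

5.33 µM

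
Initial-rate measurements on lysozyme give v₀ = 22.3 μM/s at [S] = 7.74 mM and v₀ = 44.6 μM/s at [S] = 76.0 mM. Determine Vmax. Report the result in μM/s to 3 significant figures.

In reciprocal form, 1/v = (Km/Vmax)·(1/[S]) + 1/Vmax. The two points give (1/[S], 1/v) = (0.1292, 0.04484) and (0.01316, 0.02242).
Slope = (0.04484 − 0.02242)/(0.1292 − 0.01316) = 0.1932; intercept = 0.04484 − 0.1932×0.1292 = 0.01988.
Vmax = 1/intercept = 50.3 μM/s; Km = slope × Vmax = 0.1932 × 50.3 = 9.72 mM.

50.3 μM/s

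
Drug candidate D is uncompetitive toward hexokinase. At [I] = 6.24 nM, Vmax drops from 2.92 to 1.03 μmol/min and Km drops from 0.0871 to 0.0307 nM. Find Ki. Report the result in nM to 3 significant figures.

3.40 nM

Uncompetitive: Vmax,app = Vmax/α (and Km,app = Km/α) with α = 1 + [I]/Ki.
α = Vmax/Vmax,app = 2.92/1.03 = 2.835.
Since α = 1 + [I]/Ki, [I]/Ki = 2.835 − 1 = 1.835 and Ki = 6.24/1.835 = 3.40 nM.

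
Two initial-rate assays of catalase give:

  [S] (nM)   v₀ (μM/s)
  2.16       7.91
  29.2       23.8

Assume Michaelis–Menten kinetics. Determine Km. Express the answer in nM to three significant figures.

In reciprocal form, 1/v = (Km/Vmax)·(1/[S]) + 1/Vmax. The two points give (1/[S], 1/v) = (0.4630, 0.1264) and (0.03425, 0.04202).
Slope = (0.1264 − 0.04202)/(0.4630 − 0.03425) = 0.1969; intercept = 0.1264 − 0.1969×0.4630 = 0.03527.
Vmax = 1/intercept = 28.3 μM/s; Km = slope × Vmax = 0.1969 × 28.3 = 5.58 nM.

5.58 nM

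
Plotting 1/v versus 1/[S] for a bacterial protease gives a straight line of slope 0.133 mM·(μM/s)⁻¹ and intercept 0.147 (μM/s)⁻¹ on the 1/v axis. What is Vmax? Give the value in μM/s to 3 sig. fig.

The y-intercept of a Lineweaver–Burk plot equals 1/Vmax, so Vmax = 1/0.147 = 6.80 μM/s.

6.80 μM/s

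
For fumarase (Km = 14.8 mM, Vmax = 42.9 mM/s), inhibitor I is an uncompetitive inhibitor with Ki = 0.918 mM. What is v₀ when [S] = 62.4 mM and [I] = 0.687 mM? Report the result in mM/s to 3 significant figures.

21.6 mM/s

With α = 1 + [I]/Ki = 1 + 0.687/0.918 = 1.748, the uncompetitive rate law is v = (Vmax/α)·[S] / (Km/α + [S]).
v = (42.9/1.748)×62.4 / (14.8/1.748 + 62.4) = 1531/70.87 = 21.6 mM/s.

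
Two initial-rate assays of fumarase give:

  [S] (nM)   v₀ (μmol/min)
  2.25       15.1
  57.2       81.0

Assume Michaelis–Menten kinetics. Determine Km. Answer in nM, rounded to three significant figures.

In reciprocal form, 1/v = (Km/Vmax)·(1/[S]) + 1/Vmax. The two points give (1/[S], 1/v) = (0.4444, 0.06623) and (0.01748, 0.01235).
Slope = (0.06623 − 0.01235)/(0.4444 − 0.01748) = 0.1262; intercept = 0.06623 − 0.1262×0.4444 = 0.01014.
Vmax = 1/intercept = 98.6 μmol/min; Km = slope × Vmax = 0.1262 × 98.6 = 12.4 nM.

12.4 nM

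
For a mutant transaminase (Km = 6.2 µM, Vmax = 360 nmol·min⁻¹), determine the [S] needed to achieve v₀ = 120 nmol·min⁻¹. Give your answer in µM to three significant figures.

3.10 µM

Rearranging v = Vmax[S]/(Km+[S]) gives [S] = Km·v/(Vmax − v).
[S] = 6.2 × 120 / (360 − 120) = 744.0/240.0 = 3.10 µM.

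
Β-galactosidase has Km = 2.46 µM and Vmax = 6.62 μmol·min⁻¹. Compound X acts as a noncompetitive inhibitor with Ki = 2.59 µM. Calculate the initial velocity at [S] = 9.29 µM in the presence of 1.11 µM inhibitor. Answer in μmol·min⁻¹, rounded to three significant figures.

3.66 μmol·min⁻¹

With α = 1 + [I]/Ki = 1 + 1.11/2.59 = 1.429, the noncompetitive rate law is v = (Vmax/α)·[S] / (Km + [S]).
v = (6.62/1.429)×9.29 / (2.46 + 9.29) = 43.05/11.75 = 3.66 μmol·min⁻¹.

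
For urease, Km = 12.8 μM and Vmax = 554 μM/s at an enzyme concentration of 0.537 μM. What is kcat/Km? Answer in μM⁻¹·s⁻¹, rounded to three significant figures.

kcat = Vmax/[E]total = 554/0.537 = 1030 s⁻¹.
kcat/Km = 1030/12.8 = 80.6 μM⁻¹·s⁻¹.

80.6 μM⁻¹·s⁻¹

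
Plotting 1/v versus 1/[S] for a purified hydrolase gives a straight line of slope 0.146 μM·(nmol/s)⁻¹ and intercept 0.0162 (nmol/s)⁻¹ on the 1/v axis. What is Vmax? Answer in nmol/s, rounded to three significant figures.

61.7 nmol/s

The y-intercept of a Lineweaver–Burk plot equals 1/Vmax, so Vmax = 1/0.0162 = 61.7 nmol/s.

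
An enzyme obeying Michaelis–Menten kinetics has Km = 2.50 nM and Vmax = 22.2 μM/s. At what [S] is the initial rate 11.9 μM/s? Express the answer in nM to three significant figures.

2.89 nM

The required fractional saturation is v/Vmax = 11.9/22.2 = 0.5360.
Then [S]/(Km+[S]) = 0.5360 ⇒ [S] = 2.50 × 0.5360/(1 − 0.5360) = 2.89 nM.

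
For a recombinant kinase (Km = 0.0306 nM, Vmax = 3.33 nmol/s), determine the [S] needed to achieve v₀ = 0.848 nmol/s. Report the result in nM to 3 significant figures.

The required fractional saturation is v/Vmax = 0.848/3.33 = 0.2547.
Then [S]/(Km+[S]) = 0.2547 ⇒ [S] = 0.0306 × 0.2547/(1 − 0.2547) = 0.0105 nM.

0.0105 nM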